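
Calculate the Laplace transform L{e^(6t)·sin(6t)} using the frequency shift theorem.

Frequency shift: L{e^(at)f(t)} = F(s-a). L{e^(6t)·sin(6t)} = 6/((s-6)² + 36)

Final answer: 6/((s-6)² + 36)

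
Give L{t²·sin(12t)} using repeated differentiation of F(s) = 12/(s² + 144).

F(s) = 12/(s² + 144). F'(s) = -24s/(s² + 144)². F''(s) = -24(144 - 3s²)/(s² + 144)³ = (72s² - 3456)/(s² + 144)³. So L{t²·sin(12t)} = (-1)² F''(s) = (72s² - 3456)/(s² + 144)³

Final answer: (72s² - 3456)/(s² + 144)³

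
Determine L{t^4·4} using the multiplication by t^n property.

L{4} = 4/s. d^1/ds^1[1/s] = -1/s². d^2/ds^2[1/s] = 2/s^3. d^3/ds^3[1/s] = -6/s^4. d^4/ds^4[1/s] = 24/s^5. So L{t^4} = (-1)^{4}·24/s^5 = 24/s^5. Then L{t^4·4} = 4·24/s^5 = 96/s^5

Final answer: 96/s^5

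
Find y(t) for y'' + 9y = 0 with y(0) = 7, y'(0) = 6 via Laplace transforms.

L{y''} + 9L{y} = 0. s²Y - 7s - 6 + 9Y = 0. Y(s² + 9) = 7s + 6. Y = (7s + 6)/(s² + 9). Inverting: y(t) = 7cos(3t) + 2sin(3t)

Final answer: y(t) = 7cos(3t) + 2sin(3t)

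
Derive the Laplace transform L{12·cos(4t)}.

L{cos(ωt)} = s/(s² + ω²), so L{cos(4t)} = s/(s² + 16). Then L{12·cos(4t)} = 12·s/(s² + 16) = 12s/(s² + 16)

Final answer: 12s/(s² + 16)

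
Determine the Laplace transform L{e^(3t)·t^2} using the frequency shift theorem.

L{e^(at)·t^n} = n!/(s-a)^(n+1), so L{e^(3t)·t^2} = 2/(s-3)^3

Final answer: 2/(s-3)^3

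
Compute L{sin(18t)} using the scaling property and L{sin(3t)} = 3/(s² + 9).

Using L{f(at)} = (1/a)F(s/a) with a=6: L{sin(18t)} = (1/6) · 3/((s/6)² + 9) = (1/6) · 3·36/(s² + 324) = 18/(s² + 324)

Final answer: 18/(s² + 324)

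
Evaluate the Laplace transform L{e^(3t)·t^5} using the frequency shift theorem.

L{e^(at)·t^n} = n!/(s-a)^(n+1), so L{e^(3t)·t^5} = 120/(s-3)^6

Final answer: 120/(s-3)^6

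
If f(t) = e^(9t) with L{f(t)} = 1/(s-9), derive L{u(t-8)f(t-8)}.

Time shift theorem: L{u(t-a)f(t-a)} = e^(-as)F(s). Here a=8, F(s) = 1/(s-9), so L{u(t-8)f(t-8)} = e^(-8s)·1/(s-9)

Final answer: e^(-8s)·1/(s-9)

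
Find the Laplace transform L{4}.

L{4} = 4 · L{1} = 4/s

Final answer: 4/s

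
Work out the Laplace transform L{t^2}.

L{t^n} = n!/s^(n+1), so L{t^2} = 2/s^3

Final answer: 2/s^3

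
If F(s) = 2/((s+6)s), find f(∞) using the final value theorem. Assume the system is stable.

f(∞) = lim_{s→0} sF(s) = lim_{s→0} 2/(s+6) = 1/3

Final answer: 1/3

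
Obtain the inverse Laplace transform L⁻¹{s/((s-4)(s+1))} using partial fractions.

Using partial fractions, f(t) = (4e^(4t) + e^(-t))/5

Final answer: (4e^(4t) + e^(-t))/5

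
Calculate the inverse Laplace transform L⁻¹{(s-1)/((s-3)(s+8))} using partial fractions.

Using partial fractions, f(t) = (2e^(3t) + 9e^(-8t))/11

Final answer: (2e^(3t) + 9e^(-8t))/11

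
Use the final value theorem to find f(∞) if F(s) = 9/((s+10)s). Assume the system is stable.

f(∞) = lim_{s→0} sF(s) = lim_{s→0} 9/(s+10) = 9/10

Final answer: 9/10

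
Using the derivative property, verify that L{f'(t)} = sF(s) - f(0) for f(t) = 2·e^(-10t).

f'(t) = -20e^(-10t). Direct: L{f'(t)} = -20/(s+10). Property: s·2/(s+10) - 2 = (2s - 2(s+10))/(s+10) = -20/(s+10). ✓

Final answer: -20/(s+10)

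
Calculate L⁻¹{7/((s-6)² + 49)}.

Form: b/((s-a)² + b²) → e^(at)sin(bt). With a=6, b=7

Final answer: e^(6t)·sin(7t)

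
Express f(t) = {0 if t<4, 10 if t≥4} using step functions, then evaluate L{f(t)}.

f(t) = 10·u(t-4). L{u(t-4)} = e^(-4s)/s, so L{f(t)} = 10·e^(-4s)/s

Final answer: 10·e^(-4s)/s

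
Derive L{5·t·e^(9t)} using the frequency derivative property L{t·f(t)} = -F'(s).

L{e^(9t)} = 1/(s-9). By frequency derivative: L{t·e^(9t)} = -d/ds[1/(s-9)] = -(-1)/(s-9)² = 1/(s-9)². Then L{5·t·e^(9t)} = 5·1/(s-9)² = 5/(s-9)²

Final answer: 5/(s-9)²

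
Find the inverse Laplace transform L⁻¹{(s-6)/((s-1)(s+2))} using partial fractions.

Using partial fractions, f(t) = (-5e^t + 8e^(-2t))/3

Final answer: (-5e^t + 8e^(-2t))/3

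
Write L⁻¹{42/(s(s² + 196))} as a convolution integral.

42/(s(s² + 196)) = (1/s)·(42/(s² + 196)) = L{1}·L{3·sin(14t)}. So f(t) = 1*(3·sin(14t)) = ∫₀ᵗ 3·sin(14τ) dτ

Final answer: ∫₀ᵗ 3·sin(14τ) dτ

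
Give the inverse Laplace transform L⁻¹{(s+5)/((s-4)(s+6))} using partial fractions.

Using partial fractions, f(t) = (9e^(4t) + e^(-6t))/10

Final answer: (9e^(4t) + e^(-6t))/10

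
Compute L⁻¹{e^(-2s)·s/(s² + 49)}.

L⁻¹{s/(s² + 49)} = cos(7t). By the time shift theorem, L⁻¹{e^(-as)F(s)} = u(t-a)f(t-a) with a=2, so L⁻¹{e^(-2s)·s/(s² + 49)} = u(t-2)·cos(7(t-2))

Final answer: u(t-2)·cos(7(t-2))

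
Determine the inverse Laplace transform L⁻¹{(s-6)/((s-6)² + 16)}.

Using frequency shift, L⁻¹{(s-6)/((s-6)² + 16)} = e^(6t)·cos(4t)

Final answer: e^(6t)·cos(4t)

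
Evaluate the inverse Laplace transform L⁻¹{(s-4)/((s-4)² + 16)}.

Using frequency shift, L⁻¹{(s-4)/((s-4)² + 16)} = e^(4t)·cos(4t)

Final answer: e^(4t)·cos(4t)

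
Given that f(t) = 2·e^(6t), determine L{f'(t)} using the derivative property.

f(0) = 2, F(s) = 2/(s-6). L{f'(t)} = s·F(s) - f(0) = 2s/(s-6) - 2 = (2s - 2(s-6))/(s-6) = 12/(s-6)

Final answer: 12/(s-6)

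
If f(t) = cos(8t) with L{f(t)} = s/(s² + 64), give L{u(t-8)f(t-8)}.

Time shift theorem: L{u(t-a)f(t-a)} = e^(-as)F(s). Here a=8, F(s) = s/(s² + 64), so L{u(t-8)f(t-8)} = e^(-8s)·s/(s² + 64)

Final answer: e^(-8s)·s/(s² + 64)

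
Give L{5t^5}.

L{t^n} = n!/s^(n+1). So L{5t^5} = 5·5!/s^6 = 600/s^6

Final answer: 600/s^6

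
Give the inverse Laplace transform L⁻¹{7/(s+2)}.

L⁻¹{1/(s-a)} = e^(at), so L⁻¹{1/(s+2)} = e^(-2t), and L⁻¹{7/(s+2)} = 7·e^(-2t)

Final answer: 7·e^(-2t)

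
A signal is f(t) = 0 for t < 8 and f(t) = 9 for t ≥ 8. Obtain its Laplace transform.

f(t) = 9·u(t-8). L{u(t-8)} = e^(-8s)/s, so L{f(t)} = 9·e^(-8s)/s

Final answer: 9·e^(-8s)/s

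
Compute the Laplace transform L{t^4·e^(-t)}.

L{t^n·e^(at)} = n!/(s-a)^(n+1), so L{t^4·e^(-t)} = 24/(s+1)^5

Final answer: 24/(s+1)^5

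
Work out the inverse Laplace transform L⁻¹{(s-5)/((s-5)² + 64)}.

Using frequency shift, L⁻¹{(s-5)/((s-5)² + 64)} = e^(5t)·cos(8t)

Final answer: e^(5t)·cos(8t)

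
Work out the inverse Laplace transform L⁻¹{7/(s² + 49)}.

L⁻¹{7/(s² + 49)} = sin(7t)

Final answer: sin(7t)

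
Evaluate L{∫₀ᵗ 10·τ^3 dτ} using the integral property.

L{∫₀ᵗ f(τ)dτ} = F(s)/s with f(t) = 10t^3. F(s) = 60/s^4, so L{∫₀ᵗ 10·τ^3 dτ} = (60/s^4)/s = 60/s^5. (Check: ∫₀ᵗ 10·τ^3 dτ = 10t^4/4.)

Final answer: 60/s^5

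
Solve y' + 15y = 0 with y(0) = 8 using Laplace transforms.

L{y'} + 15L{y} = 0. sY - 8 + 15Y = 0. Y(s+15) = 8. Y = 8/(s+15)

Final answer: y(t) = 8e^(-15t)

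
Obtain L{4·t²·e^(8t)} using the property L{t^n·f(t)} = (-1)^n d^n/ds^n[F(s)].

L{e^(8t)} = 1/(s-8). d/ds[1/(s-8)] = -1/(s-8)². d²/ds²[1/(s-8)] = 2/(s-8)³. So L{t²·e^(8t)} = (-1)² · 2/(s-8)³ = 2/(s-8)³. Then L{4·t²·e^(8t)} = 4·2/(s-8)³ = 8/(s-8)³

Final answer: 8/(s-8)³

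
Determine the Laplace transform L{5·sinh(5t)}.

L{sinh(ωt)} = ω/(s² - ω²), so L{sinh(5t)} = 5/(s² - 25). Then L{5·sinh(5t)} = 5·5/(s² - 25) = 25/(s² - 25)

Final answer: 25/(s² - 25)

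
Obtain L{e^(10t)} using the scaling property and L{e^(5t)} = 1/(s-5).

Using L{f(at)} = (1/a)F(s/a) with a=2 and f(t) = e^(5t): L{e^(10t)} = (1/2) · 1/((s/2)-5) = (1/2) · 2/(s-10) = 1/(s-10)

Final answer: 1/(s-10)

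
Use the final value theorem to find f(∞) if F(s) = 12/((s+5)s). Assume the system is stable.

f(∞) = lim_{s→0} sF(s) = lim_{s→0} 12/(s+5) = 12/5

Final answer: 12/5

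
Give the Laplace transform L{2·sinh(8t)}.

L{sinh(ωt)} = ω/(s² - ω²), so L{sinh(8t)} = 8/(s² - 64). Then L{2·sinh(8t)} = 2·8/(s² - 64) = 16/(s² - 64)

Final answer: 16/(s² - 64)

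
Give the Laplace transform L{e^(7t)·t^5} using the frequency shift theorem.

L{e^(at)·t^n} = n!/(s-a)^(n+1), so L{e^(7t)·t^5} = 120/(s-7)^6

Final answer: 120/(s-7)^6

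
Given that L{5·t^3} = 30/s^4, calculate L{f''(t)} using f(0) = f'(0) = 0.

L{f''(t)} = s²F(s) - sf(0) - f'(0) = s²·30/s^4 - 0 - 0 = 30/s^2

Final answer: 30/s^2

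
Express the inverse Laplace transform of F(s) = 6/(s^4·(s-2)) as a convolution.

6/(s^4·(s-2)) = (6/s^4)·(1/(s-2)) = L{t^3}·L{e^(2t)}. So f(t) = t^3*e^(2t) = ∫₀ᵗ τ^3·e^(2(t-τ)) dτ

Final answer: ∫₀ᵗ τ^3·e^(2(t-τ)) dτ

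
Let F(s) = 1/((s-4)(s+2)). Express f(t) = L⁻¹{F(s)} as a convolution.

1/((s-4)(s+2)) = (1/(s-4))·(1/(s+2)) = L{e^(4t)}·L{e^(-2t)}. So f(t) = e^(4t)*e^(-2t) = ∫₀ᵗ e^(4τ)·e^(-2(t-τ)) dτ

Final answer: ∫₀ᵗ e^(4τ)·e^(-2(t-τ)) dτ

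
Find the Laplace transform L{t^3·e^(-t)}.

L{t^n·e^(at)} = n!/(s-a)^(n+1), so L{t^3·e^(-t)} = 6/(s+1)^4

Final answer: 6/(s+1)^4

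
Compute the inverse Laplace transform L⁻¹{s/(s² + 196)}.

L⁻¹{s/(s² + 196)} = cos(14t)

Final answer: cos(14t)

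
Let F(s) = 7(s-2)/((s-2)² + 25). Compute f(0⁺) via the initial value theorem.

f(0⁺) = lim_{s→∞} sF(s) = lim_{s→∞} 7s(s-2)/((s-2)² + 25) = 7

Final answer: 7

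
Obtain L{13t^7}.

L{t^n} = n!/s^(n+1). So L{13t^7} = 13·7!/s^8 = 65520/s^8

Final answer: 65520/s^8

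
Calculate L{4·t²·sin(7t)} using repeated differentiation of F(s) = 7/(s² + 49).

F(s) = 7/(s² + 49). F'(s) = -14s/(s² + 49)². F''(s) = -14(49 - 3s²)/(s² + 49)³ = (42s² - 686)/(s² + 49)³. So L{t²·sin(7t)} = (-1)² F''(s) = (42s² - 686)/(s² + 49)³. Then L{4·t²·sin(7t)} = 4·(42s² - 686)/(s² + 49)³ = (168s² - 2744)/(s² + 49)³

Final answer: (168s² - 2744)/(s² + 49)³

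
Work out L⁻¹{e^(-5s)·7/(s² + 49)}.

L⁻¹{7/(s² + 49)} = sin(7t). By the time shift theorem, L⁻¹{e^(-as)F(s)} = u(t-a)f(t-a) with a=5, so L⁻¹{e^(-5s)·7/(s² + 49)} = u(t-5)·sin(7(t-5))

Final answer: u(t-5)·sin(7(t-5))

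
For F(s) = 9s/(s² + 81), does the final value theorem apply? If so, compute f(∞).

The final value theorem requires all poles of sF(s) in the left half-plane. sF(s) = 9s²/(s² + 81) has poles at s = ±9i (imaginary axis). Theorem does NOT apply (oscillatory system).

Final answer: Not applicable (oscillatory)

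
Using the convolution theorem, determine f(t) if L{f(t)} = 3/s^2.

3/s^2 = (3/s)·(1/s) = L{3}·L{1}. By convolution, f(t) = 3*1 = ∫₀ᵗ 3·1 dτ = 3·t

Final answer: 3·t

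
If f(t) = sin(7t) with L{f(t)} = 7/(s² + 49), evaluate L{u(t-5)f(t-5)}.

Time shift theorem: L{u(t-a)f(t-a)} = e^(-as)F(s). Here a=5, F(s) = 7/(s² + 49), so L{u(t-5)f(t-5)} = e^(-5s)·7/(s² + 49)

Final answer: e^(-5s)·7/(s² + 49)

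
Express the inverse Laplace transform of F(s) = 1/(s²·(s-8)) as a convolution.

1/(s²·(s-8)) = (1/s^2)·(1/(s-8)) = L{t}·L{e^(8t)}. So f(t) = t*e^(8t) = ∫₀ᵗ τ·e^(8(t-τ)) dτ

Final answer: ∫₀ᵗ τ·e^(8(t-τ)) dτ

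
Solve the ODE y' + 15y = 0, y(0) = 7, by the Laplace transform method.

L{y'} + 15L{y} = 0. sY - 7 + 15Y = 0. Y(s+15) = 7. Y = 7/(s+15)

Final answer: y(t) = 7e^(-15t)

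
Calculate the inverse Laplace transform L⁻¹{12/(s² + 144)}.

L⁻¹{12/(s² + 144)} = sin(12t)

Final answer: sin(12t)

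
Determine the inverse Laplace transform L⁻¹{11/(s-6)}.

L⁻¹{1/(s-a)} = e^(at), so L⁻¹{1/(s-6)} = e^(6t), and L⁻¹{11/(s-6)} = 11·e^(6t)

Final answer: 11·e^(6t)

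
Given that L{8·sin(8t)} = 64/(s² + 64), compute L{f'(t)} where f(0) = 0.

L{f'(t)} = s·F(s) - f(0) = s·64/(s² + 64) - 0 = 64s/(s² + 64)

Final answer: 64s/(s² + 64)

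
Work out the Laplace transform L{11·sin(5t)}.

L{sin(ωt)} = ω/(s² + ω²), so L{sin(5t)} = 5/(s² + 25). Then L{11·sin(5t)} = 11·5/(s² + 25) = 55/(s² + 25)

Final answer: 55/(s² + 25)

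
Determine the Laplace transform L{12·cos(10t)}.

L{cos(ωt)} = s/(s² + ω²), so L{cos(10t)} = s/(s² + 100). Then L{12·cos(10t)} = 12·s/(s² + 100) = 12s/(s² + 100)

Final answer: 12s/(s² + 100)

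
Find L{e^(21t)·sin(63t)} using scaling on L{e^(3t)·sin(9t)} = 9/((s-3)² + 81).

Scaling with a=7: L{e^(21t)·sin(63t)} = (1/7) · 9/((s/7-3)² + 81). Simplifying: 63/((s-21)² + 3969)

Final answer: 63/((s-21)² + 3969)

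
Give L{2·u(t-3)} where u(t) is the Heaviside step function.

L{u(t-a)} = e^(-as)/s. Here a=3, so L{u(t-3)} = e^(-3s)/s, and L{2·u(t-3)} = 2·e^(-3s)/s

Final answer: 2·e^(-3s)/s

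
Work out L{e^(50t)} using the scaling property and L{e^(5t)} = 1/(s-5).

Using L{f(at)} = (1/a)F(s/a) with a=10 and f(t) = e^(5t): L{e^(50t)} = (1/10) · 1/((s/10)-5) = (1/10) · 10/(s-50) = 1/(s-50)

Final answer: 1/(s-50)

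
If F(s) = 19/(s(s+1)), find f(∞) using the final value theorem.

f(∞) = lim_{s→0} s·19/(s(s+1)) = lim_{s→0} 19/(s+1) = 19/1 = 19

Final answer: 19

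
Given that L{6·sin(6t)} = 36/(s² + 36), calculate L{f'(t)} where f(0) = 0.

L{f'(t)} = s·F(s) - f(0) = s·36/(s² + 36) - 0 = 36s/(s² + 36)

Final answer: 36s/(s² + 36)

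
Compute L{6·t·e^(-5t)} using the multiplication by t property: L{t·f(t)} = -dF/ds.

Using L{t^n·e^(at)} = n!/(s-a)^(n+1), L{t·e^(-5t)} = 1/(s+5)^2, so L{6·t·e^(-5t)} = 6·1/(s+5)^2 = 6/(s+5)^2

Final answer: 6/(s+5)^2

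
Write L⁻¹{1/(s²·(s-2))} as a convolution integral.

1/(s²·(s-2)) = (1/s^2)·(1/(s-2)) = L{t}·L{e^(2t)}. So f(t) = t*e^(2t) = ∫₀ᵗ τ·e^(2(t-τ)) dτ

Final answer: ∫₀ᵗ τ·e^(2(t-τ)) dτ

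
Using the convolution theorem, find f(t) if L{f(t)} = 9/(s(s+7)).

9/(s(s+7)) = (9/s)·(1/(s+7)) = L{9}·L{e^(-7t)}. By convolution, f(t) = 9*e^(-7t) = ∫₀ᵗ 9·e^(-7τ) dτ = 9·(1 - e^(-7t))/7

Final answer: 9·(1 - e^(-7t))/7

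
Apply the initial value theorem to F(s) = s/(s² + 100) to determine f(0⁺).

f(0⁺) = lim_{s→∞} s·s/(s² + 100) = lim_{s→∞} s²/(s² + 100) = 1

Final answer: 1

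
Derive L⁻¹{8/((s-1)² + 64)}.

Form: b/((s-a)² + b²) → e^(at)sin(bt). With a=1, b=8

Final answer: e^t·sin(8t)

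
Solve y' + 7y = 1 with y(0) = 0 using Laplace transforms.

sY + 7Y = 1/s. Y = 1/(s(s+7)). Partial fractions: Y = 1/7/s - 1/7/(s+7)

Final answer: y(t) = 1/7(1 - e^(-7t))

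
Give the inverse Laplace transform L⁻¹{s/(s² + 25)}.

L⁻¹{s/(s² + 25)} = cos(5t)

Final answer: cos(5t)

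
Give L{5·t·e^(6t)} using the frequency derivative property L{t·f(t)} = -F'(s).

L{e^(6t)} = 1/(s-6). By frequency derivative: L{t·e^(6t)} = -d/ds[1/(s-6)] = -(-1)/(s-6)² = 1/(s-6)². Then L{5·t·e^(6t)} = 5·1/(s-6)² = 5/(s-6)²

Final answer: 5/(s-6)²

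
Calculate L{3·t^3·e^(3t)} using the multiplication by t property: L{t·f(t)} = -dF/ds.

Using L{t^n·e^(at)} = n!/(s-a)^(n+1), L{t^3·e^(3t)} = 6/(s-3)^4, so L{3·t^3·e^(3t)} = 3·6/(s-3)^4 = 18/(s-3)^4

Final answer: 18/(s-3)^4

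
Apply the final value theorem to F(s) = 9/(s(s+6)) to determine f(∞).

f(∞) = lim_{s→0} s·9/(s(s+6)) = lim_{s→0} 9/(s+6) = 9/6 = 3/2

Final answer: 3/2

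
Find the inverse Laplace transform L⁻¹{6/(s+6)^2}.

L⁻¹{n!/(s-a)^(n+1)} = t^n·e^(at) with n=1, a=-6. So L⁻¹{1/(s+6)^2} = t·e^(-6t), and L⁻¹{6/(s+6)^2} = (6/1)·t·e^(-6t) = 6·t·e^(-6t)

Final answer: 6·t·e^(-6t)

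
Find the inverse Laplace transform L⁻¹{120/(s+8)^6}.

L⁻¹{n!/(s-a)^(n+1)} = t^n·e^(at), so L⁻¹{120/(s+8)^6} = t^5·e^(-8t)

Final answer: t^5·e^(-8t)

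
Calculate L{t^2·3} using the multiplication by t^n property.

L{3} = 3/s. d^1/ds^1[1/s] = -1/s². d^2/ds^2[1/s] = 2/s^3. So L{t^2} = (-1)^{2}·2/s^3 = 2/s^3. Then L{t^2·3} = 3·2/s^3 = 6/s^3

Final answer: 6/s^3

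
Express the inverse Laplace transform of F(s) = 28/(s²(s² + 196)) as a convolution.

28/(s²(s² + 196)) = (1/s²)·(28/(s² + 196)) = L{t}·L{2·sin(14t)}. So f(t) = t*(2·sin(14t)) = ∫₀ᵗ 2τ·sin(14(t-τ)) dτ

Final answer: ∫₀ᵗ 2τ·sin(14(t-τ)) dτ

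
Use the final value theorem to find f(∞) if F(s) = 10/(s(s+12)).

f(∞) = lim_{s→0} s·10/(s(s+12)) = lim_{s→0} 10/(s+12) = 10/12 = 5/6

Final answer: 5/6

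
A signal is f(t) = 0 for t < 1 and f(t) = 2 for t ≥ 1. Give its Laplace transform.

f(t) = 2·u(t-1). L{u(t-1)} = e^(-s)/s, so L{f(t)} = 2·e^(-s)/s

Final answer: 2·e^(-s)/s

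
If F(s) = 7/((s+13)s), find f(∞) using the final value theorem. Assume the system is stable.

f(∞) = lim_{s→0} sF(s) = lim_{s→0} 7/(s+13) = 7/13

Final answer: 7/13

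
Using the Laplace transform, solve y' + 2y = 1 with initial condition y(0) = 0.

sY + 2Y = 1/s. Y = 1/(s(s+2)). Partial fractions: Y = 1/2/s - 1/2/(s+2)

Final answer: y(t) = 1/2(1 - e^(-2t))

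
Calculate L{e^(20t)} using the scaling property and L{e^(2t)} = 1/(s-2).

Using L{f(at)} = (1/a)F(s/a) with a=10 and f(t) = e^(2t): L{e^(20t)} = (1/10) · 1/((s/10)-2) = (1/10) · 10/(s-20) = 1/(s-20)

Final answer: 1/(s-20)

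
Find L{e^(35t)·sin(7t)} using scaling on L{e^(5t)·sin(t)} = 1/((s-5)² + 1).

Scaling with a=7: L{e^(35t)·sin(7t)} = (1/7) · 1/((s/7-5)² + 1). Simplifying: 7/((s-35)² + 49)

Final answer: 7/((s-35)² + 49)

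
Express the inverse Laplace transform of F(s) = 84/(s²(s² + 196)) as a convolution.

84/(s²(s² + 196)) = (1/s²)·(84/(s² + 196)) = L{t}·L{6·sin(14t)}. So f(t) = t*(6·sin(14t)) = ∫₀ᵗ 6τ·sin(14(t-τ)) dτ

Final answer: ∫₀ᵗ 6τ·sin(14(t-τ)) dτ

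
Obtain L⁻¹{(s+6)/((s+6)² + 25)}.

Using frequency shift: L⁻¹{(s-a)/((s-a)² + b²)} = e^(at)cos(bt). Here a=-6, b=5

Final answer: e^(-6t)·cos(5t)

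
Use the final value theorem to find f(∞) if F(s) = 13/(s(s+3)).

f(∞) = lim_{s→0} s·13/(s(s+3)) = lim_{s→0} 13/(s+3) = 13/3 = 13/3

Final answer: 13/3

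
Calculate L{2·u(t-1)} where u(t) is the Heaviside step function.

L{u(t-a)} = e^(-as)/s. Here a=1, so L{u(t-1)} = e^(-s)/s, and L{2·u(t-1)} = 2·e^(-s)/s

Final answer: 2·e^(-s)/s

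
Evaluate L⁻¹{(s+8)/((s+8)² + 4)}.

Using frequency shift: L⁻¹{(s-a)/((s-a)² + b²)} = e^(at)cos(bt). Here a=-8, b=2

Final answer: e^(-8t)·cos(2t)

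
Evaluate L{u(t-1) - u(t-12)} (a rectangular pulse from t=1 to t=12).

L{u(t-a)} = e^(-as)/s. L{u(t-1) - u(t-12)} = (e^(-s) - e^(-12s))/s

Final answer: (e^(-s) - e^(-12s))/s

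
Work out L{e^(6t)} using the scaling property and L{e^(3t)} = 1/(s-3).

Using L{f(at)} = (1/a)F(s/a) with a=2 and f(t) = e^(3t): L{e^(6t)} = (1/2) · 1/((s/2)-3) = (1/2) · 2/(s-6) = 1/(s-6)

Final answer: 1/(s-6)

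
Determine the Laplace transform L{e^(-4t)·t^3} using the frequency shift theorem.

L{e^(at)·t^n} = n!/(s-a)^(n+1), so L{e^(-4t)·t^3} = 6/(s+4)^4

Final answer: 6/(s+4)^4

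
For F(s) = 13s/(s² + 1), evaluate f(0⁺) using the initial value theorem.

f(0⁺) = lim_{s→∞} s·13s/(s² + 1) = lim_{s→∞} 13s²/(s² + 1) = 13

Final answer: 13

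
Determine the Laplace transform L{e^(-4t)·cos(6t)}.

L{e^(at)·cos(ωt)} = (s-a)/((s-a)² + ω²), so L{e^(-4t)·cos(6t)} = (s+4)/((s+4)² + 36)

Final answer: (s+4)/((s+4)² + 36)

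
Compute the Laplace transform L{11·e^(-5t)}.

L{e^(at)} = 1/(s-a), so L{e^(-5t)} = 1/(s+5). Then L{11·e^(-5t)} = 11/(s+5)

Final answer: 11/(s+5)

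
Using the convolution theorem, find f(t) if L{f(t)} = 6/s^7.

6/s^7 = (6/s)·(1/s^6) = L{6}·L{t^5/120}. By convolution, f(t) = 6*t^5/120 = ∫₀ᵗ 6·τ^5/120 dτ = 6·t^6/720

Final answer: 6·t^6/720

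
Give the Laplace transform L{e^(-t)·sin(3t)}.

L{e^(at)·sin(ωt)} = ω/((s-a)² + ω²), so L{e^(-t)·sin(3t)} = 3/((s+1)² + 9)

Final answer: 3/((s+1)² + 9)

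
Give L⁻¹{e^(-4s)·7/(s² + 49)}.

L⁻¹{7/(s² + 49)} = sin(7t). By the time shift theorem, L⁻¹{e^(-as)F(s)} = u(t-a)f(t-a) with a=4, so L⁻¹{e^(-4s)·7/(s² + 49)} = u(t-4)·sin(7(t-4))

Final answer: u(t-4)·sin(7(t-4))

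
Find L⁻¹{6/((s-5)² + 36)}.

Form: b/((s-a)² + b²) → e^(at)sin(bt). With a=5, b=6

Final answer: e^(5t)·sin(6t)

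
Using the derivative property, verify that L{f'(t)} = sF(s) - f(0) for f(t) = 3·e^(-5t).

f'(t) = -15e^(-5t). Direct: L{f'(t)} = -15/(s+5). Property: s·3/(s+5) - 3 = (3s - 3(s+5))/(s+5) = -15/(s+5). ✓

Final answer: -15/(s+5)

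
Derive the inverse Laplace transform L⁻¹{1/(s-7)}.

L⁻¹{1/(s-a)} = e^(at), so L⁻¹{1/(s-7)} = e^(7t)

Final answer: e^(7t)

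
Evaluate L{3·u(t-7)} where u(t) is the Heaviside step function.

L{u(t-a)} = e^(-as)/s. Here a=7, so L{u(t-7)} = e^(-7s)/s, and L{3·u(t-7)} = 3·e^(-7s)/s

Final answer: 3·e^(-7s)/s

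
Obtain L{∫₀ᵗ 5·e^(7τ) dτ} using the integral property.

L{∫₀ᵗ f(τ)dτ} = F(s)/s with F(s) = 5/(s-7), so L{∫₀ᵗ 5·e^(7τ) dτ} = 5/(s(s-7))

Final answer: 5/(s(s-7))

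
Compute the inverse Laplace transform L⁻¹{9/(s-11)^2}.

L⁻¹{n!/(s-a)^(n+1)} = t^n·e^(at) with n=1, a=11. So L⁻¹{1/(s-11)^2} = t·e^(11t), and L⁻¹{9/(s-11)^2} = (9/1)·t·e^(11t) = 9·t·e^(11t)

Final answer: 9·t·e^(11t)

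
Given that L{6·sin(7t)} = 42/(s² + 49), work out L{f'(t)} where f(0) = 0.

L{f'(t)} = s·F(s) - f(0) = s·42/(s² + 49) - 0 = 42s/(s² + 49)

Final answer: 42s/(s² + 49)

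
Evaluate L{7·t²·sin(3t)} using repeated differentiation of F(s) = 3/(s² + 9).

F(s) = 3/(s² + 9). F'(s) = -6s/(s² + 9)². F''(s) = -6(9 - 3s²)/(s² + 9)³ = (18s² - 54)/(s² + 9)³. So L{t²·sin(3t)} = (-1)² F''(s) = (18s² - 54)/(s² + 9)³. Then L{7·t²·sin(3t)} = 7·(18s² - 54)/(s² + 9)³ = (126s² - 378)/(s² + 9)³

Final answer: (126s² - 378)/(s² + 9)³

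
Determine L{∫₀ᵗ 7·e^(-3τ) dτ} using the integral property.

L{∫₀ᵗ f(τ)dτ} = F(s)/s with F(s) = 7/(s+3), so L{∫₀ᵗ 7·e^(-3τ) dτ} = 7/(s(s+3))

Final answer: 7/(s(s+3))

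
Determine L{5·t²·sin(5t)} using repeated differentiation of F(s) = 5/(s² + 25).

F(s) = 5/(s² + 25). F'(s) = -10s/(s² + 25)². F''(s) = -10(25 - 3s²)/(s² + 25)³ = (30s² - 250)/(s² + 25)³. So L{t²·sin(5t)} = (-1)² F''(s) = (30s² - 250)/(s² + 25)³. Then L{5·t²·sin(5t)} = 5·(30s² - 250)/(s² + 25)³ = (150s² - 1250)/(s² + 25)³

Final answer: (150s² - 1250)/(s² + 25)³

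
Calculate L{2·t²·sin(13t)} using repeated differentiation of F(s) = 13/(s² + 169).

F(s) = 13/(s² + 169). F'(s) = -26s/(s² + 169)². F''(s) = -26(169 - 3s²)/(s² + 169)³ = (78s² - 4394)/(s² + 169)³. So L{t²·sin(13t)} = (-1)² F''(s) = (78s² - 4394)/(s² + 169)³. Then L{2·t²·sin(13t)} = 2·(78s² - 4394)/(s² + 169)³ = (156s² - 8788)/(s² + 169)³

Final answer: (156s² - 8788)/(s² + 169)³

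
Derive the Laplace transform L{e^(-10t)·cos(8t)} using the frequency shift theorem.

Frequency shift: L{e^(at)f(t)} = F(s-a). L{e^(-10t)·cos(8t)} = (s+10)/((s+10)² + 64)

Final answer: (s+10)/((s+10)² + 64)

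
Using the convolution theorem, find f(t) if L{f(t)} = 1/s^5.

1/s^5 = (1/s)·(1/s^4) = L{1}·L{t^3/6}. By convolution, f(t) = 1*t^3/6 = ∫₀ᵗ 1·τ^3/6 dτ = t^4/24

Final answer: t^4/24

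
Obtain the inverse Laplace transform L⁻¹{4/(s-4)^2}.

L⁻¹{n!/(s-a)^(n+1)} = t^n·e^(at) with n=1, a=4. So L⁻¹{1/(s-4)^2} = t·e^(4t), and L⁻¹{4/(s-4)^2} = (4/1)·t·e^(4t) = 4·t·e^(4t)

Final answer: 4·t·e^(4t)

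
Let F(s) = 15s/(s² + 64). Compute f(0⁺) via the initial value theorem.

f(0⁺) = lim_{s→∞} s·15s/(s² + 64) = lim_{s→∞} 15s²/(s² + 64) = 15

Final answer: 15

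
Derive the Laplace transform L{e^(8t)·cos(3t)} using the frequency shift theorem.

Frequency shift: L{e^(at)f(t)} = F(s-a). L{e^(8t)·cos(3t)} = (s-8)/((s-8)² + 9)

Final answer: (s-8)/((s-8)² + 9)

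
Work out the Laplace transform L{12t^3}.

L{12t^3} = 12 · L{t^3} = 12 · 6/s^4 = 72/s^4

Final answer: 72/s^4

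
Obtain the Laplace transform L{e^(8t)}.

L{e^(at)} = 1/(s-a), so L{e^(8t)} = 1/(s-8)

Final answer: 1/(s-8)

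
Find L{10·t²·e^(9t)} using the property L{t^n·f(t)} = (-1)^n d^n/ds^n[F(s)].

L{e^(9t)} = 1/(s-9). d/ds[1/(s-9)] = -1/(s-9)². d²/ds²[1/(s-9)] = 2/(s-9)³. So L{t²·e^(9t)} = (-1)² · 2/(s-9)³ = 2/(s-9)³. Then L{10·t²·e^(9t)} = 10·2/(s-9)³ = 20/(s-9)³

Final answer: 20/(s-9)³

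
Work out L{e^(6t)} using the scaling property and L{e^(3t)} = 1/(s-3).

Using L{f(at)} = (1/a)F(s/a) with a=2 and f(t) = e^(3t): L{e^(6t)} = (1/2) · 1/((s/2)-3) = (1/2) · 2/(s-6) = 1/(s-6)

Final answer: 1/(s-6)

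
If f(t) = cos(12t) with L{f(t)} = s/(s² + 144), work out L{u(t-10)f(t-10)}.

Time shift theorem: L{u(t-a)f(t-a)} = e^(-as)F(s). Here a=10, F(s) = s/(s² + 144), so L{u(t-10)f(t-10)} = e^(-10s)·s/(s² + 144)

Final answer: e^(-10s)·s/(s² + 144)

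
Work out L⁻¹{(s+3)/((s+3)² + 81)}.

Using frequency shift: L⁻¹{(s-a)/((s-a)² + b²)} = e^(at)cos(bt). Here a=-3, b=9

Final answer: e^(-3t)·cos(9t)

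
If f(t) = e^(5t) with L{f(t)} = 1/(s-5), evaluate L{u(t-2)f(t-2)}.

Time shift theorem: L{u(t-a)f(t-a)} = e^(-as)F(s). Here a=2, F(s) = 1/(s-5), so L{u(t-2)f(t-2)} = e^(-2s)·1/(s-5)

Final answer: e^(-2s)·1/(s-5)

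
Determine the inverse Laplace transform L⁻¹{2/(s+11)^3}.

L⁻¹{n!/(s-a)^(n+1)} = t^n·e^(at), so L⁻¹{2/(s+11)^3} = t^2·e^(-11t)

Final answer: t^2·e^(-11t)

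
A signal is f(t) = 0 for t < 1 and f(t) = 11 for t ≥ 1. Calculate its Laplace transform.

f(t) = 11·u(t-1). L{u(t-1)} = e^(-s)/s, so L{f(t)} = 11·e^(-s)/s

Final answer: 11·e^(-s)/s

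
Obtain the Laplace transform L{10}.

L{10} = 10 · L{1} = 10/s

Final answer: 10/s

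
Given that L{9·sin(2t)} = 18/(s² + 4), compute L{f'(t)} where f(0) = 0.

L{f'(t)} = s·F(s) - f(0) = s·18/(s² + 4) - 0 = 18s/(s² + 4)

Final answer: 18s/(s² + 4)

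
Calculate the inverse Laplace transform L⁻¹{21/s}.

L⁻¹{c/s} = c, so L⁻¹{21/s} = 21

Final answer: 21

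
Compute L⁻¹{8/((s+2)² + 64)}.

Form: b/((s-a)² + b²) → e^(at)sin(bt). With a=-2, b=8

Final answer: e^(-2t)·sin(8t)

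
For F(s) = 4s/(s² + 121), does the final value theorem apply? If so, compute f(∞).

The final value theorem requires all poles of sF(s) in the left half-plane. sF(s) = 4s²/(s² + 121) has poles at s = ±11i (imaginary axis). Theorem does NOT apply (oscillatory system).

Final answer: Not applicable (oscillatory)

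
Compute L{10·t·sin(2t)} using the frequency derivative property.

L{sin(2t)} = 2/(s² + 4). By L{t·f(t)} = -F'(s): -d/ds[2/(s² + 4)] = -(2)·(-2s)/(s² + 4)² = 4s/(s² + 4)². Then L{10·t·sin(2t)} = 10·4s/(s² + 4)² = 40s/(s² + 4)²

Final answer: 40s/(s² + 4)²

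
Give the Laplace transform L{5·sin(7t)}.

L{sin(ωt)} = ω/(s² + ω²), so L{sin(7t)} = 7/(s² + 49). Then L{5·sin(7t)} = 5·7/(s² + 49) = 35/(s² + 49)

Final answer: 35/(s² + 49)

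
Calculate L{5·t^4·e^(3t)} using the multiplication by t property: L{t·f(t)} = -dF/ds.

Using L{t^n·e^(at)} = n!/(s-a)^(n+1), L{t^4·e^(3t)} = 24/(s-3)^5, so L{5·t^4·e^(3t)} = 5·24/(s-3)^5 = 120/(s-3)^5

Final answer: 120/(s-3)^5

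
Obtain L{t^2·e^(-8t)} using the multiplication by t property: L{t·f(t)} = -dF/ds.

Using L{t^n·e^(at)} = n!/(s-a)^(n+1), L{t^2·e^(-8t)} = 2/(s+8)^3

Final answer: 2/(s+8)^3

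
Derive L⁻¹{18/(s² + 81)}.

This is the form c·a/(s² + a²) with a = 9, c = 2. L⁻¹ = 2·sin(9t)

Final answer: 2·sin(9t)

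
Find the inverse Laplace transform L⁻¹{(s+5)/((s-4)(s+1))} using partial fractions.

Using partial fractions, f(t) = (9e^(4t) - 4e^(-t))/5

Final answer: (9e^(4t) - 4e^(-t))/5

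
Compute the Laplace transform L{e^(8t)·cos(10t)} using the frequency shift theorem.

Frequency shift: L{e^(at)f(t)} = F(s-a). L{e^(8t)·cos(10t)} = (s-8)/((s-8)² + 100)

Final answer: (s-8)/((s-8)² + 100)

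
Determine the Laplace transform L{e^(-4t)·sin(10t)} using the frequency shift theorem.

Frequency shift: L{e^(at)f(t)} = F(s-a). L{e^(-4t)·sin(10t)} = 10/((s+4)² + 100)

Final answer: 10/((s+4)² + 100)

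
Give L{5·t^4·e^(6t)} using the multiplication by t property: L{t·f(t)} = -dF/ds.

Using L{t^n·e^(at)} = n!/(s-a)^(n+1), L{t^4·e^(6t)} = 24/(s-6)^5, so L{5·t^4·e^(6t)} = 5·24/(s-6)^5 = 120/(s-6)^5

Final answer: 120/(s-6)^5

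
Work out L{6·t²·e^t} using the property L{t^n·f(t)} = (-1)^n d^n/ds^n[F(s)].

L{e^t} = 1/(s-1). d/ds[1/(s-1)] = -1/(s-1)². d²/ds²[1/(s-1)] = 2/(s-1)³. So L{t²·e^t} = (-1)² · 2/(s-1)³ = 2/(s-1)³. Then L{6·t²·e^t} = 6·2/(s-1)³ = 12/(s-1)³

Final answer: 12/(s-1)³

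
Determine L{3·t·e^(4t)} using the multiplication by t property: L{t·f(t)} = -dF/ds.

Using L{t^n·e^(at)} = n!/(s-a)^(n+1), L{t·e^(4t)} = 1/(s-4)^2, so L{3·t·e^(4t)} = 3·1/(s-4)^2 = 3/(s-4)^2

Final answer: 3/(s-4)^2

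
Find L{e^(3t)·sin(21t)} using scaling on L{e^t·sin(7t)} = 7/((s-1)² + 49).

Scaling with a=3: L{e^(3t)·sin(21t)} = (1/3) · 7/((s/3-1)² + 49). Simplifying: 21/((s-3)² + 441)

Final answer: 21/((s-3)² + 441)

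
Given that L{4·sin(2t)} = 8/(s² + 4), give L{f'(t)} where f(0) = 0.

L{f'(t)} = s·F(s) - f(0) = s·8/(s² + 4) - 0 = 8s/(s² + 4)

Final answer: 8s/(s² + 4)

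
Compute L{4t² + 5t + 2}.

L{4t² + 5t + 2} = 4·2/s³ + 5/s² + 2/s = 8/s³ + 5/s² + 2/s

Final answer: 8/s³ + 5/s² + 2/s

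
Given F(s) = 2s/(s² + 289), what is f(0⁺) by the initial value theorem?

f(0⁺) = lim_{s→∞} s·2s/(s² + 289) = lim_{s→∞} 2s²/(s² + 289) = 2

Final answer: 2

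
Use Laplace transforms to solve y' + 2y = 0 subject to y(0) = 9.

L{y'} + 2L{y} = 0. sY - 9 + 2Y = 0. Y(s+2) = 9. Y = 9/(s+2)

Final answer: y(t) = 9e^(-2t)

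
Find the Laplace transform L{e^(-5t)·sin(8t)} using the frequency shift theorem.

Frequency shift: L{e^(at)f(t)} = F(s-a). L{e^(-5t)·sin(8t)} = 8/((s+5)² + 64)

Final answer: 8/((s+5)² + 64)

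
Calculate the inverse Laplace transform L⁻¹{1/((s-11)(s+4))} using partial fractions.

Decompose: A/(s-11) + B/(s+4). A = 1/15, B = -1/15. f(t) = (e^(11t) - e^(-4t))/15

Final answer: (e^(11t) - e^(-4t))/15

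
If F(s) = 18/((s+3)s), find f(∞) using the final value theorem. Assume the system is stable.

f(∞) = lim_{s→0} sF(s) = lim_{s→0} 18/(s+3) = 6

Final answer: 6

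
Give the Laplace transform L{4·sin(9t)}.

L{sin(ωt)} = ω/(s² + ω²), so L{sin(9t)} = 9/(s² + 81). Then L{4·sin(9t)} = 4·9/(s² + 81) = 36/(s² + 81)

Final answer: 36/(s² + 81)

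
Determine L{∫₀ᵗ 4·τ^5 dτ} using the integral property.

L{∫₀ᵗ f(τ)dτ} = F(s)/s with f(t) = 4t^5. F(s) = 480/s^6, so L{∫₀ᵗ 4·τ^5 dτ} = (480/s^6)/s = 480/s^7. (Check: ∫₀ᵗ 4·τ^5 dτ = 4t^6/6.)

Final answer: 480/s^7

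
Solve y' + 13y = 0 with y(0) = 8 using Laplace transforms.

L{y'} + 13L{y} = 0. sY - 8 + 13Y = 0. Y(s+13) = 8. Y = 8/(s+13)

Final answer: y(t) = 8e^(-13t)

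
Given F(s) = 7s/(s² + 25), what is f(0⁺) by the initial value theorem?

f(0⁺) = lim_{s→∞} s·7s/(s² + 25) = lim_{s→∞} 7s²/(s² + 25) = 7

Final answer: 7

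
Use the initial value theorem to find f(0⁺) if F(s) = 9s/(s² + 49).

f(0⁺) = lim_{s→∞} s·9s/(s² + 49) = lim_{s→∞} 9s²/(s² + 49) = 9

Final answer: 9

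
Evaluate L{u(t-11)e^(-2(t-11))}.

u(t-a)f(t-a) with f(t)=e^(-2t). L{e^(-2t)} = 1/(s+2). By time shift: e^(-11s)/(s+2)

Final answer: e^(-11s)/(s+2)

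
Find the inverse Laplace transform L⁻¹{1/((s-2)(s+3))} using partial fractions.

Decompose: A/(s-2) + B/(s+3). A = 1/5, B = -1/5. f(t) = (e^(2t) - e^(-3t))/5

Final answer: (e^(2t) - e^(-3t))/5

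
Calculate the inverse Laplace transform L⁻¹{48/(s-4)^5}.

L⁻¹{n!/(s-a)^(n+1)} = t^n·e^(at) with n=4, a=4. So L⁻¹{24/(s-4)^5} = t^4·e^(4t), and L⁻¹{48/(s-4)^5} = (48/24)·t^4·e^(4t) = 2·t^4·e^(4t)

Final answer: 2·t^4·e^(4t)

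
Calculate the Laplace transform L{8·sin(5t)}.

L{sin(ωt)} = ω/(s² + ω²), so L{sin(5t)} = 5/(s² + 25). Then L{8·sin(5t)} = 8·5/(s² + 25) = 40/(s² + 25)

Final answer: 40/(s² + 25)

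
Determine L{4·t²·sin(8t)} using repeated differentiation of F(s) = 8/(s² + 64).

F(s) = 8/(s² + 64). F'(s) = -16s/(s² + 64)². F''(s) = -16(64 - 3s²)/(s² + 64)³ = (48s² - 1024)/(s² + 64)³. So L{t²·sin(8t)} = (-1)² F''(s) = (48s² - 1024)/(s² + 64)³. Then L{4·t²·sin(8t)} = 4·(48s² - 1024)/(s² + 64)³ = (192s² - 4096)/(s² + 64)³

Final answer: (192s² - 4096)/(s² + 64)³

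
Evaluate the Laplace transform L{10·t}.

L{t^n} = n!/s^(n+1), so L{t} = 1/s^2. Then L{10·t} = 10·1/s^2 = 10/s^2

Final answer: 10/s^2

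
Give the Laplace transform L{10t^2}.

L{10t^2} = 10 · L{t^2} = 10 · 2/s^3 = 20/s^3

Final answer: 20/s^3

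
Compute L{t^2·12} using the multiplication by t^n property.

L{12} = 12/s. d^1/ds^1[1/s] = -1/s². d^2/ds^2[1/s] = 2/s^3. So L{t^2} = (-1)^{2}·2/s^3 = 2/s^3. Then L{t^2·12} = 12·2/s^3 = 24/s^3

Final answer: 24/s^3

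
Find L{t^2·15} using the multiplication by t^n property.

L{15} = 15/s. d^1/ds^1[1/s] = -1/s². d^2/ds^2[1/s] = 2/s^3. So L{t^2} = (-1)^{2}·2/s^3 = 2/s^3. Then L{t^2·15} = 15·2/s^3 = 30/s^3

Final answer: 30/s^3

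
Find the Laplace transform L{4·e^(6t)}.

L{e^(at)} = 1/(s-a), so L{e^(6t)} = 1/(s-6). Then L{4·e^(6t)} = 4/(s-6)

Final answer: 4/(s-6)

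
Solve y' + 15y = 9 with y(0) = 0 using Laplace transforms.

sY + 15Y = 9/s. Y = 9/(s(s+15)). Partial fractions: Y = 3/5/s - 3/5/(s+15)

Final answer: y(t) = 3/5(1 - e^(-15t))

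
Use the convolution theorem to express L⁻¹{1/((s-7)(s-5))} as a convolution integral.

1/((s-7)(s-5)) = (1/(s-7))·(1/(s-5)) = L{e^(7t)}·L{e^(5t)}. So f(t) = e^(7t)*e^(5t) = ∫₀ᵗ e^(7τ)·e^(5(t-τ)) dτ

Final answer: ∫₀ᵗ e^(7τ)·e^(5(t-τ)) dτ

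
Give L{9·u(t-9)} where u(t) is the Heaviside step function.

L{u(t-a)} = e^(-as)/s. Here a=9, so L{u(t-9)} = e^(-9s)/s, and L{9·u(t-9)} = 9·e^(-9s)/s

Final answer: 9·e^(-9s)/s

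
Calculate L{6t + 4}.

L{6t + 4} = 6·L{t} + 4·L{1} = 6/s² + 4/s

Final answer: 6/s² + 4/s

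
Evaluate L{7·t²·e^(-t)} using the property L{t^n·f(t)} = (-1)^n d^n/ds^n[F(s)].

L{e^(-t)} = 1/(s+1). d/ds[1/(s+1)] = -1/(s+1)². d²/ds²[1/(s+1)] = 2/(s+1)³. So L{t²·e^(-t)} = (-1)² · 2/(s+1)³ = 2/(s+1)³. Then L{7·t²·e^(-t)} = 7·2/(s+1)³ = 14/(s+1)³

Final answer: 14/(s+1)³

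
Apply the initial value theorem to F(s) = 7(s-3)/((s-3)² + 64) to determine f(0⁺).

f(0⁺) = lim_{s→∞} sF(s) = lim_{s→∞} 7s(s-3)/((s-3)² + 64) = 7

Final answer: 7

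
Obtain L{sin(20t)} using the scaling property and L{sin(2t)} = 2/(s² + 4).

Using L{f(at)} = (1/a)F(s/a) with a=10: L{sin(20t)} = (1/10) · 2/((s/10)² + 4) = (1/10) · 2·100/(s² + 400) = 20/(s² + 400)

Final answer: 20/(s² + 400)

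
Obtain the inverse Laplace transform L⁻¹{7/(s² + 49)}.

L⁻¹{7/(s² + 49)} = sin(7t)

Final answer: sin(7t)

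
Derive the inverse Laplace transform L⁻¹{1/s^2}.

L⁻¹{n!/s^(n+1)} = t^n with n=1. So L⁻¹{1/s^2} = t

Final answer: t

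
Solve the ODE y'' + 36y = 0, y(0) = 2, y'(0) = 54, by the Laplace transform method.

L{y''} + 36L{y} = 0. s²Y - 2s - 54 + 36Y = 0. Y(s² + 36) = 2s + 54. Y = (2s + 54)/(s² + 36). Inverting: y(t) = 2cos(6t) + 9sin(6t)

Final answer: y(t) = 2cos(6t) + 9sin(6t)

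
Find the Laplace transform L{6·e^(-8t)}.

L{e^(at)} = 1/(s-a), so L{e^(-8t)} = 1/(s+8). Then L{6·e^(-8t)} = 6/(s+8)

Final answer: 6/(s+8)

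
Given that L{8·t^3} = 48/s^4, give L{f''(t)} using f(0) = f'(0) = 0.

L{f''(t)} = s²F(s) - sf(0) - f'(0) = s²·48/s^4 - 0 - 0 = 48/s^2

Final answer: 48/s^2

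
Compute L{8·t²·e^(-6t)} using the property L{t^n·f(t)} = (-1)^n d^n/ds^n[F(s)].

L{e^(-6t)} = 1/(s+6). d/ds[1/(s+6)] = -1/(s+6)². d²/ds²[1/(s+6)] = 2/(s+6)³. So L{t²·e^(-6t)} = (-1)² · 2/(s+6)³ = 2/(s+6)³. Then L{8·t²·e^(-6t)} = 8·2/(s+6)³ = 16/(s+6)³

Final answer: 16/(s+6)³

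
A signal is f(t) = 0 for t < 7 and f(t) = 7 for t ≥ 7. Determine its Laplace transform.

f(t) = 7·u(t-7). L{u(t-7)} = e^(-7s)/s, so L{f(t)} = 7·e^(-7s)/s

Final answer: 7·e^(-7s)/s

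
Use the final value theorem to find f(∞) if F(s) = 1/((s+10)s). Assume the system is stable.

f(∞) = lim_{s→0} sF(s) = lim_{s→0} 1/(s+10) = 1/10

Final answer: 1/10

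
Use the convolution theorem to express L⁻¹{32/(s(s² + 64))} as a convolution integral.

32/(s(s² + 64)) = (1/s)·(32/(s² + 64)) = L{1}·L{4·sin(8t)}. So f(t) = 1*(4·sin(8t)) = ∫₀ᵗ 4·sin(8τ) dτ

Final answer: ∫₀ᵗ 4·sin(8τ) dτ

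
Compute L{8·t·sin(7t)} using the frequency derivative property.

L{sin(7t)} = 7/(s² + 49). By L{t·f(t)} = -F'(s): -d/ds[7/(s² + 49)] = -(7)·(-2s)/(s² + 49)² = 14s/(s² + 49)². Then L{8·t·sin(7t)} = 8·14s/(s² + 49)² = 112s/(s² + 49)²

Final answer: 112s/(s² + 49)²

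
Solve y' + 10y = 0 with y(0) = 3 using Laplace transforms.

L{y'} + 10L{y} = 0. sY - 3 + 10Y = 0. Y(s+10) = 3. Y = 3/(s+10)

Final answer: y(t) = 3e^(-10t)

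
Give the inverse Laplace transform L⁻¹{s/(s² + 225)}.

L⁻¹{s/(s² + 225)} = cos(15t)

Final answer: cos(15t)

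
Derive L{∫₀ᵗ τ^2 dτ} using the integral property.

L{∫₀ᵗ f(τ)dτ} = F(s)/s with f(t) = t^2. F(s) = 2/s^3, so L{∫₀ᵗ τ^2 dτ} = (2/s^3)/s = 2/s^4. (Check: ∫₀ᵗ τ^2 dτ = t^3/3.)

Final answer: 2/s^4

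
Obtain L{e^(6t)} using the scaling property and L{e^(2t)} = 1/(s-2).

Using L{f(at)} = (1/a)F(s/a) with a=3 and f(t) = e^(2t): L{e^(6t)} = (1/3) · 1/((s/3)-2) = (1/3) · 3/(s-6) = 1/(s-6)

Final answer: 1/(s-6)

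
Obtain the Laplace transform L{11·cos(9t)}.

L{cos(ωt)} = s/(s² + ω²), so L{cos(9t)} = s/(s² + 81). Then L{11·cos(9t)} = 11·s/(s² + 81) = 11s/(s² + 81)

Final answer: 11s/(s² + 81)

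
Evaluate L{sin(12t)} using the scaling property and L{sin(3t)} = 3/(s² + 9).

Using L{f(at)} = (1/a)F(s/a) with a=4: L{sin(12t)} = (1/4) · 3/((s/4)² + 9) = (1/4) · 3·16/(s² + 144) = 12/(s² + 144)

Final answer: 12/(s² + 144)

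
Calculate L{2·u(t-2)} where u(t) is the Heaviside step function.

L{u(t-a)} = e^(-as)/s. Here a=2, so L{u(t-2)} = e^(-2s)/s, and L{2·u(t-2)} = 2·e^(-2s)/s

Final answer: 2·e^(-2s)/s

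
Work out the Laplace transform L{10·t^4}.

L{t^n} = n!/s^(n+1), so L{t^4} = 24/s^5. Then L{10·t^4} = 10·24/s^5 = 240/s^5

Final answer: 240/s^5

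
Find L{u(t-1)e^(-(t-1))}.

u(t-a)f(t-a) with f(t)=e^(-t). L{e^(-t)} = 1/(s+1). By time shift: e^(-s)/(s+1)

Final answer: e^(-s)/(s+1)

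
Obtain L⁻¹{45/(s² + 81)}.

This is the form c·a/(s² + a²) with a = 9, c = 5. L⁻¹ = 5·sin(9t)

Final answer: 5·sin(9t)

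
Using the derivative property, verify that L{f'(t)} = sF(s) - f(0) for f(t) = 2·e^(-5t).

f'(t) = -10e^(-5t). Direct: L{f'(t)} = -10/(s+5). Property: s·2/(s+5) - 2 = (2s - 2(s+5))/(s+5) = -10/(s+5). ✓

Final answer: -10/(s+5)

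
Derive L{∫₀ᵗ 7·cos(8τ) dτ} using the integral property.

L{∫₀ᵗ f(τ)dτ} = F(s)/s with F(s) = 7s/(s² + 64), so the result is (7s/(s² + 64))/s = 7/(s² + 64)

Final answer: 7/(s² + 64)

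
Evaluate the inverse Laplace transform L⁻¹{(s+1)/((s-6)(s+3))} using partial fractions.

Using partial fractions, f(t) = (7e^(6t) + 2e^(-3t))/9

Final answer: (7e^(6t) + 2e^(-3t))/9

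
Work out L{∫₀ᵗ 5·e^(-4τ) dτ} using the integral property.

L{∫₀ᵗ f(τ)dτ} = F(s)/s with F(s) = 5/(s+4), so L{∫₀ᵗ 5·e^(-4τ) dτ} = 5/(s(s+4))

Final answer: 5/(s(s+4))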